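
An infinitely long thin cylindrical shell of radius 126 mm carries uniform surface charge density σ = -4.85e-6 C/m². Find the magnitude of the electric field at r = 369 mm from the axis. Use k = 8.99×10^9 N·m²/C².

|E| ≈ 1.87×10^5 V/m

Take a coaxial cylindrical Gaussian surface of radius r = 369 mm and length L (r > 126 mm).
The whole shell is enclosed: λ_enc = σ·2πR = (-4.85×10^-6)·2π·(0.126) = -3.84×10^-6 C/m.
Since E is radial and uniform over the curved surface, Φ = E·2πrL = Q_enc/ε₀ = λ_enc L/ε₀.
E = 2k|λ_enc|/r = 2(8.99×10^9)(3.84×10^-6)/(0.369) = 1.87×10^5 N/C.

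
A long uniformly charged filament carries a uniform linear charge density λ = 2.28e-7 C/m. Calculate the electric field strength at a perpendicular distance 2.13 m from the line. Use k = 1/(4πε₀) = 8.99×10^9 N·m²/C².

Coaxial Gaussian cylinder, radius r = 2.13 m, length L.
Q_enc = λL, so λ_enc = 2.28e-7 C/m.
Since E is radial and uniform over the curved surface, Φ = E·2πrL = Q_enc/ε₀ = λ_enc L/ε₀.
E = 2k|λ_enc|/r = 2(8.99×10^9)(2.28×10^-7)/(2.13) = 1.92×10^3 N/C.

|E| ≈ 1.92×10^3 N/C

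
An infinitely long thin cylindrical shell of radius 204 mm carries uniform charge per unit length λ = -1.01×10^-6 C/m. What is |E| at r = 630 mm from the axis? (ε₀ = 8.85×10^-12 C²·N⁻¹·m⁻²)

Choose a coaxial cylinder of radius r = 630 mm (arbitrary length L) as the Gaussian surface (r > 204 mm).
The full line charge is enclosed: λ_enc = -1.01×10^-6 C/m.
Since E is radial and uniform over the curved surface, Φ = E·2πrL = Q_enc/ε₀ = λ_enc L/ε₀.
E = |λ_enc|/(2πε₀r) = (1.01×10^-6)/(2π·8.85×10^-12·0.63) = 2.88×10^4 N/C.

2.88×10^4 N/C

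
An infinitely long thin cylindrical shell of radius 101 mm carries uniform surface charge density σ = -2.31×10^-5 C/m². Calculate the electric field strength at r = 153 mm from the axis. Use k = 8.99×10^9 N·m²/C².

|E| = 1.72e6 N/C

Choose a coaxial cylinder of radius r = 153 mm (arbitrary length L) as the Gaussian surface (r > 101 mm).
The whole shell is enclosed: λ_enc = σ·2πR = (-2.31×10^-5)·2π·(0.101) = -1.466×10^-5 C/m.
Since E is radial and uniform over the curved surface, Φ = E·2πrL = Q_enc/ε₀ = λ_enc L/ε₀.
E = 2k|λ_enc|/r = 2(8.99×10^9)(1.466×10^-5)/(0.153) = 1.72×10^6 N/C.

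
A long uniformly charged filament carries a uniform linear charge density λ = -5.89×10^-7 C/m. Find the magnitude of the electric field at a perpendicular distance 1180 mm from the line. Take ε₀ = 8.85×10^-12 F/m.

By cylindrical symmetry E is radial; use a coaxial Gaussian cylinder of radius 1180 mm and length L.
Q_enc = λL, so λ_enc = -5.89e-7 C/m.
Applying ∮E·dA = Q_enc/ε₀ with the end caps contributing no flux:
E = |λ_enc|/(2πε₀r) = (5.89×10^-7)/(2π·8.85×10^-12·1.18) = 8.98×10^3 N/C.

8.98e3 N/C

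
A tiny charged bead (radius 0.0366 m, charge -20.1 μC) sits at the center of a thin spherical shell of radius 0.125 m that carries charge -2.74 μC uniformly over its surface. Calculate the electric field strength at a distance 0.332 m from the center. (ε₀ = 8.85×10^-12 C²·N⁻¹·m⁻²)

|E| ≈ 1.86×10^6 V/m

By spherical symmetry E is radial; choose a Gaussian sphere of radius r = 0.332 m (r > 0.125 m, enclosing both).
Q_enc = (-20.1 μC) + (-2.74 μC) = -2.284×10^-5 C.
Since E is radial and uniform over the Gaussian sphere, Φ = E·4πr² = Q_enc/ε₀.
E = |Q_enc|/(4πε₀r²) = (2.284×10^-5)/(4π·8.85×10^-12·(0.332)²) = 1.86×10^6 N/C.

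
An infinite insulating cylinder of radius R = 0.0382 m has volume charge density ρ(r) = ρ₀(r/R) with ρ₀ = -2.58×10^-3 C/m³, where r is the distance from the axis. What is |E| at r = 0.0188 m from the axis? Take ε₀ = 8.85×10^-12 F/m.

By cylindrical symmetry E is radial; use a coaxial Gaussian cylinder of radius 0.0188 m and length L (r < R).
Integrating ρ over the cross-section to radius r: λ_enc = (2πρ₀/R) ∫₀^r r'^2 dr' = 2πρ₀ r^3/(3·R) = -9.399e-7 C/m.
Since E is radial and uniform over the curved surface, Φ = E·2πrL = Q_enc/ε₀ = λ_enc L/ε₀.
E = |λ_enc|/(2πε₀r) = (9.399e-7)/(2π·8.85×10^-12·0.0188) = 8.99×10^5 N/C.

E = 8.99e5 V/m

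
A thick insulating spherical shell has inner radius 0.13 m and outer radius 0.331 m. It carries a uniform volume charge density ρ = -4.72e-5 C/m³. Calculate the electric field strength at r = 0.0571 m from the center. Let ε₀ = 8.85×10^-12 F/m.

By spherical symmetry E is radial; choose a Gaussian sphere of radius r = 0.0571 m (r < 0.13 m, inside the empty cavity).
No charge is enclosed, so by Gauss's law E·4πr² = 0 ⇒ E = 0.

|E| = 0 V/m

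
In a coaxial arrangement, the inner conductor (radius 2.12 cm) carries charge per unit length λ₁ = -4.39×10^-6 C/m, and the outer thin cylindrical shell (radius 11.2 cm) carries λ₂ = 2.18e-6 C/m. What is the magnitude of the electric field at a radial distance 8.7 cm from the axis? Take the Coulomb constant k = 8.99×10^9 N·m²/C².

Take a coaxial cylindrical Gaussian surface of radius r = 8.7 cm and length L (between the conductors, 2.12 cm < r < 11.2 cm).
Only the inner wire is enclosed; the outer shell contributes nothing inside itself. λ_enc = λ₁ = -4.39×10^-6 C/m.
Gauss's law: E·2πrL = λ_enc L/ε₀.
E = 2k|λ_enc|/r = 2(8.99×10^9)(4.39×10^-6)/(0.087) = 9.07e5 N/C.

E ≈ 9.07e5 N/C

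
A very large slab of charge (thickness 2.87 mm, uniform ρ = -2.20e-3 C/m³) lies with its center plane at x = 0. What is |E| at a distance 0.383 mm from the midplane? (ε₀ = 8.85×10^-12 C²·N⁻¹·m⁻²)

By symmetry E is perpendicular to the slab. A Gaussian pillbox from −0.383 mm to +0.383 mm (face area A) lies entirely within the slab.
Q_enc = ρ·(2x)·A and flux = 2EA, so 2EA = 2ρxA/ε₀ ⇒ E = |ρ|x/ε₀.
E = (2.20×10^-3)(0.000383)/(8.85×10^-12) = 9.52e4 N/C.

|E| ≈ 9.52×10^4 N/C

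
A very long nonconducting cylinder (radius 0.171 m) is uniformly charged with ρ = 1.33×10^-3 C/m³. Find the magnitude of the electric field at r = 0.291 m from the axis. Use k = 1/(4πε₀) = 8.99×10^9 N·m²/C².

Choose a coaxial cylinder of radius r = 0.291 m (arbitrary length L) as the Gaussian surface (r > 0.171 m, full cross-section enclosed).
λ_enc = ρ·πR² = (1.33×10^-3)π(0.171)² = 1.222×10^-4 C/m.
Applying ∮E·dA = Q_enc/ε₀ with the end caps contributing no flux:
E = 2k|λ_enc|/r = 2(8.99×10^9)(1.222e-4)/(0.291) = 7.55×10^6 N/C.

|E| = 7.55×10^6 V/m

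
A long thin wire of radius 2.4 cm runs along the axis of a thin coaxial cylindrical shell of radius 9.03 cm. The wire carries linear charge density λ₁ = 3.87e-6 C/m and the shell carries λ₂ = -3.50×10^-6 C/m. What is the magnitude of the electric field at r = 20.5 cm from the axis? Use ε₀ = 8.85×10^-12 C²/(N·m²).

|E| ≈ 3.25×10^4 V/m

By cylindrical symmetry E is radial; use a coaxial Gaussian cylinder of radius 20.5 cm and length L (r > 9.03 cm, enclosing both).
λ_enc = λ₁ + λ₂ = (3.87×10^-6) + (-3.50×10^-6) = 3.70×10^-7 C/m.
Gauss's law: E·2πrL = λ_enc L/ε₀.
E = |λ_enc|/(2πε₀r) = (3.70×10^-7)/(2π·8.85×10^-12·0.205) = 3.25e4 N/C.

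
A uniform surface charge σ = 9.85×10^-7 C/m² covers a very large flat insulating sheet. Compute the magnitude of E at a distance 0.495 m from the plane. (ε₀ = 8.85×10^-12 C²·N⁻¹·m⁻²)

The symmetry is planar: E is normal to the sheet and the same magnitude on both sides. Take a pillbox straddling the sheet with end-cap area A.
Flux Φ = 2EA and Q_enc = σA, so 2EA = σA/ε₀ ⇒ E = |σ|/(2ε₀), independent of distance.
E = |σ|/(2ε₀) = (9.85×10^-7)/(2·8.85×10^-12) = 5.56e4 N/C.

|E| ≈ 5.56×10^4 N/C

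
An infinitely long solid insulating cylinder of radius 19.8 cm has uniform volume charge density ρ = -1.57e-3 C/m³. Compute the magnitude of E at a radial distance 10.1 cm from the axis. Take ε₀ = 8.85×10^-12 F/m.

Take a coaxial cylindrical Gaussian surface of radius r = 10.1 cm and length L (r < R).
Enclosed charge per unit length: λ_enc = ρ·πr² = (-1.57e-3)π(0.101)² = -5.031×10^-5 C/m.
Applying ∮E·dA = Q_enc/ε₀ with the end caps contributing no flux:
E = |λ_enc|/(2πε₀r) = (5.031e-5)/(2π·8.85×10^-12·0.101) = 8.96×10^6 N/C.

|E| = 8.96×10^6 N/C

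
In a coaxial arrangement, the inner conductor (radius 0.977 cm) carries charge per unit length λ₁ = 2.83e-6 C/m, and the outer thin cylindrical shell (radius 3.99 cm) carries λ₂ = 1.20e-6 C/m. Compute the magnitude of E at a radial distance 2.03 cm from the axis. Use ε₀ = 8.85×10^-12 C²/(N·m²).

E ≈ 2.51×10^6 N/C

Coaxial Gaussian cylinder, radius r = 2.03 cm, length L (between the conductors, 0.977 cm < r < 3.99 cm).
Only the inner wire is enclosed; the outer shell contributes nothing inside itself. λ_enc = λ₁ = 2.83×10^-6 C/m.
Since E is radial and uniform over the curved surface, Φ = E·2πrL = Q_enc/ε₀ = λ_enc L/ε₀.
E = |λ_enc|/(2πε₀r) = (2.83×10^-6)/(2π·8.85×10^-12·0.0203) = 2.51e6 N/C.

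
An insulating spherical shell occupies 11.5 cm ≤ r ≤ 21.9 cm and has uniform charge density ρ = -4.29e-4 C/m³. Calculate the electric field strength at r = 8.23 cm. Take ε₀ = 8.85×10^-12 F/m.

E = 0 (no enclosed charge)

By spherical symmetry E is radial; choose a Gaussian sphere of radius r = 8.23 cm (r < 11.5 cm, inside the empty cavity).
Q_enc = 0 (all charge lies at larger r); Gauss's law gives E = 0.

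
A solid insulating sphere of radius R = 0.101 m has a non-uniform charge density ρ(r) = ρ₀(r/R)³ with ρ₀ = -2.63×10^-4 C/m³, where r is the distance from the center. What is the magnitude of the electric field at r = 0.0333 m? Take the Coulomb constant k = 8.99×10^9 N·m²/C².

By spherical symmetry E is radial; choose a Gaussian sphere of radius r = 0.0333 m (r < R).
Q_enc = ∫₀^r ρ(r')·4πr'² dr' = (4πρ₀/R³) ∫₀^r r'^5 dr' = 4πρ₀ r^6/(6·R³) = -7.29×10^-10 C.
Since E is radial and uniform over the Gaussian sphere, Φ = E·4πr² = Q_enc/ε₀.
E = k|Q_enc|/r² = (8.99×10^9)(7.29×10^-10)/(0.0333)² = 5.91e3 N/C.

5.91×10^3 V/m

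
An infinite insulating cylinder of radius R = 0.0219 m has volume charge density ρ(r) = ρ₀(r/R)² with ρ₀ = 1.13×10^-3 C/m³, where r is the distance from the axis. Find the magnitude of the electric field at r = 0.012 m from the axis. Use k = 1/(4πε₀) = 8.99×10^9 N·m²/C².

By cylindrical symmetry E is radial; use a coaxial Gaussian cylinder of radius 0.012 m and length L (r < R).
λ_enc = ∫₀^r ρ(r')·2πr' dr' = (2πρ₀/R²)·r^4/4 = 7.674e-8 C/m.
By Gauss's law (flux through the curved wall only), E·2πrL = λ_enc L/ε₀.
E = 2k|λ_enc|/r = 2(8.99×10^9)(7.674×10^-8)/(0.012) = 1.15×10^5 N/C.

|E| = 1.15×10^5 N/C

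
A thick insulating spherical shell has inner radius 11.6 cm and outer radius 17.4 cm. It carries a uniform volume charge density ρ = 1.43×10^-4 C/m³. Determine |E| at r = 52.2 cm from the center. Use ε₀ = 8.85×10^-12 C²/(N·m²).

Take a concentric spherical Gaussian surface of radius r = 52.2 cm (r > 17.4 cm, enclosing the whole shell).
Q_enc = ρ·(4π/3)(b³ − a³) = (1.43e-4)·(4π/3)·((0.174)³ − (0.116)³) = 2.221×10^-6 C.
Since E is radial and uniform over the Gaussian sphere, Φ = E·4πr² = Q_enc/ε₀.
E = |Q_enc|/(4πε₀r²) = (2.221e-6)/(4π·8.85×10^-12·(0.522)²) = 7.33e4 N/C.

E = 7.33e4 N/C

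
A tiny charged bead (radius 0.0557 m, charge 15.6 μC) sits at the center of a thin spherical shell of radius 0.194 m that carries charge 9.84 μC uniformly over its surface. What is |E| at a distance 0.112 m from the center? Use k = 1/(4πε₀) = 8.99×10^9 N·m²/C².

|E| = 1.12×10^7 N/C

Symmetry ⇒ E = E(r) r̂. Gaussian sphere of radius r = 0.112 m (between the bodies, 0.0557 m < r < 0.194 m).
The shell at 0.194 m lies outside the Gaussian surface, so Q_enc = 15.6 μC = 1.56e-5 C.
Since E is radial and uniform over the Gaussian sphere, Φ = E·4πr² = Q_enc/ε₀.
E = k|Q_enc|/r² = (8.99×10^9)(1.56×10^-5)/(0.112)² = 1.12×10^7 N/C.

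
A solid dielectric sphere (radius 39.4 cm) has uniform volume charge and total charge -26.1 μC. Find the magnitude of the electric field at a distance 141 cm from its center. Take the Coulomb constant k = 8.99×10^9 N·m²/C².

1.18×10^5 N/C

By spherical symmetry E is radial; choose a Gaussian sphere of radius r = 141 cm (r > R, so the entire charge is enclosed).
Q_enc = -26.1 μC = -2.61e-5 C.
Since E is radial and uniform over the Gaussian sphere, Φ = E·4πr² = Q_enc/ε₀.
E = k|Q_enc|/r² = (8.99×10^9)(2.61e-5)/(1.41)² = 1.18e5 N/C.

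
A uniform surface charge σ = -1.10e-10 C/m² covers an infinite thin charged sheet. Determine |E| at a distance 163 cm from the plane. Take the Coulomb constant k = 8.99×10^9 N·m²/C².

The symmetry is planar: E is normal to the sheet and the same magnitude on both sides. Take a pillbox straddling the sheet with end-cap area A.
Only the two end caps contribute flux: Φ = 2EA. With Q_enc = σA, Gauss's law gives E = |σ|/(2ε₀).
E = 2πk|σ| = 2π(8.99×10^9)(1.10×10^-10) = 6.21 N/C.

E = 6.21 V/m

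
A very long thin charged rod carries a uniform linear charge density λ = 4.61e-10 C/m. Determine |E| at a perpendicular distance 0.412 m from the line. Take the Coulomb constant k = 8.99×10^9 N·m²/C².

E = 20.1 N/C

Coaxial Gaussian cylinder, radius r = 0.412 m, length L.
Q_enc = λL, so λ_enc = 4.61×10^-10 C/m.
Since E is radial and uniform over the curved surface, Φ = E·2πrL = Q_enc/ε₀ = λ_enc L/ε₀.
E = 2k|λ_enc|/r = 2(8.99×10^9)(4.61e-10)/(0.412) = 20.1 N/C.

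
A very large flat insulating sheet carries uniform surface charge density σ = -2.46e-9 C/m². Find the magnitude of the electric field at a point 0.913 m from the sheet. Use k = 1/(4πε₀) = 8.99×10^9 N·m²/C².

|E| = 139 V/m

Choose a cylindrical pillbox piercing the sheet, end faces (area A) parallel to it.
Flux Φ = 2EA and Q_enc = σA, so 2EA = σA/ε₀ ⇒ E = |σ|/(2ε₀), independent of distance.
E = 2πk|σ| = 2π(8.99×10^9)(2.46×10^-9) = 139 N/C.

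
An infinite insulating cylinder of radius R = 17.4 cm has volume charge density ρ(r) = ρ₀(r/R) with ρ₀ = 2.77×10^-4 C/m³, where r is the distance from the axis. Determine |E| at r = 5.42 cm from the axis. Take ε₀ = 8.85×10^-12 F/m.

|E| = 1.76×10^5 V/m

Coaxial Gaussian cylinder, radius r = 5.42 cm, length L (r < R).
Integrating ρ over the cross-section to radius r: λ_enc = (2πρ₀/R) ∫₀^r r'^2 dr' = 2πρ₀ r^3/(3·R) = 5.309×10^-7 C/m.
Applying ∮E·dA = Q_enc/ε₀ with the end caps contributing no flux:
E = |λ_enc|/(2πε₀r) = (5.309e-7)/(2π·8.85×10^-12·0.0542) = 1.76e5 N/C.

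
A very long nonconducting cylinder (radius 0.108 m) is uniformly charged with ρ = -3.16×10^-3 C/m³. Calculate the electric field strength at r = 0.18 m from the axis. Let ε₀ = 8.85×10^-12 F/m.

E = 1.16×10^7 V/m

Choose a coaxial cylinder of radius r = 0.18 m (arbitrary length L) as the Gaussian surface (r > 0.108 m, full cross-section enclosed).
λ_enc = ρ·πR² = (-3.16×10^-3)π(0.108)² = -1.158×10^-4 C/m.
Since E is radial and uniform over the curved surface, Φ = E·2πrL = Q_enc/ε₀ = λ_enc L/ε₀.
E = |λ_enc|/(2πε₀r) = (1.158×10^-4)/(2π·8.85×10^-12·0.18) = 1.16×10^7 N/C.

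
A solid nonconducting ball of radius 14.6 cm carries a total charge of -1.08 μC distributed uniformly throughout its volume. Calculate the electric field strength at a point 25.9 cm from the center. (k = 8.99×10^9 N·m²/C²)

By spherical symmetry E is radial; choose a Gaussian sphere of radius r = 25.9 cm (r > R, so the entire charge is enclosed).
Q_enc = -1.08 μC = -1.08×10^-6 C.
Gauss's law: E·4πr² = Q_enc/ε₀.
E = k|Q_enc|/r² = (8.99×10^9)(1.08×10^-6)/(0.259)² = 1.45×10^5 N/C.

E = 1.45e5 V/m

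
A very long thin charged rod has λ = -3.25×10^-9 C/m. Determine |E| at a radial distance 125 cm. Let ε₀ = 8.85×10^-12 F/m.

By cylindrical symmetry E is radial; use a coaxial Gaussian cylinder of radius 125 cm and length L.
Q_enc = λL, so λ_enc = -3.25×10^-9 C/m.
Since E is radial and uniform over the curved surface, Φ = E·2πrL = Q_enc/ε₀ = λ_enc L/ε₀.
E = |λ_enc|/(2πε₀r) = (3.25e-9)/(2π·8.85×10^-12·1.25) = 46.8 N/C.

46.8 N/C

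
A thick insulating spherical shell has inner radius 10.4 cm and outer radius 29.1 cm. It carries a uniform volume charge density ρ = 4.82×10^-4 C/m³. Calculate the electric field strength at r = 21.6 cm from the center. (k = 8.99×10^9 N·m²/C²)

By spherical symmetry E is radial; choose a Gaussian sphere of radius r = 21.6 cm (within the shell material, 10.4 cm < r < 29.1 cm).
Enclosed charge is the volume from a to r: Q_enc = (4π/3)ρ(r³ − a³) = 1.808×10^-5 C.
Applying ∮E·dA = Q_enc/ε₀ with Φ = E(4πr²):
E = k|Q_enc|/r² = (8.99×10^9)(1.808×10^-5)/(0.216)² = 3.48×10^6 N/C.

3.48e6 N/C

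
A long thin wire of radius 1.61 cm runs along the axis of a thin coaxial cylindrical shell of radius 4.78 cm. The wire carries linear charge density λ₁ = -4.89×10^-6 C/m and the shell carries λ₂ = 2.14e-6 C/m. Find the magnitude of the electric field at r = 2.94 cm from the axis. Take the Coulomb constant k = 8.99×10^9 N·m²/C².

|E| = 2.99×10^6 N/C

By cylindrical symmetry E is radial; use a coaxial Gaussian cylinder of radius 2.94 cm and length L (between the conductors, 1.61 cm < r < 4.78 cm).
The shell at 4.78 cm lies outside the Gaussian surface, so λ_enc = λ₁ = -4.89e-6 C/m.
Since E is radial and uniform over the curved surface, Φ = E·2πrL = Q_enc/ε₀ = λ_enc L/ε₀.
E = 2k|λ_enc|/r = 2(8.99×10^9)(4.89×10^-6)/(0.0294) = 2.99×10^6 N/C.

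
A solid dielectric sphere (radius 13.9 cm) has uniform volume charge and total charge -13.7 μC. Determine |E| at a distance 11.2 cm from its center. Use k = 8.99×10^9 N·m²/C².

Symmetry ⇒ E = E(r) r̂. Gaussian sphere of radius r = 11.2 cm (r < R).
For a uniform sphere the enclosed fraction is (r/R)³, so Q_enc = (-13.7 μC)(0.112/0.139)³ = -7.167e-6 C.
Since E is radial and uniform over the Gaussian sphere, Φ = E·4πr² = Q_enc/ε₀.
E = k|Q_enc|/r² = (8.99×10^9)(7.167×10^-6)/(0.112)² = 5.14×10^6 N/C.

E = 5.14e6 V/m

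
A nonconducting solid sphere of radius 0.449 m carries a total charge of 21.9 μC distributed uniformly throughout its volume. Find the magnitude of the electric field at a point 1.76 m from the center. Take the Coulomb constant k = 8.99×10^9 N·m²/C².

|E| ≈ 6.36e4 N/C

Use a concentric Gaussian sphere at r = 1.76 m (r > R, so the entire charge is enclosed).
Q_enc = 21.9 μC = 2.19e-5 C.
Gauss's law: E·4πr² = Q_enc/ε₀.
E = k|Q_enc|/r² = (8.99×10^9)(2.19×10^-5)/(1.76)² = 6.36×10^4 N/C.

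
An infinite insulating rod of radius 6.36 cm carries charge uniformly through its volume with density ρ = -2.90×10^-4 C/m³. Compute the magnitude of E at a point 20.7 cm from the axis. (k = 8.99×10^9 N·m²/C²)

E ≈ 3.20×10^5 V/m

Choose a coaxial cylinder of radius r = 20.7 cm (arbitrary length L) as the Gaussian surface (r > 6.36 cm, full cross-section enclosed).
λ_enc = ρ·πR² = (-2.90×10^-4)π(0.0636)² = -3.685×10^-6 C/m.
Since E is radial and uniform over the curved surface, Φ = E·2πrL = Q_enc/ε₀ = λ_enc L/ε₀.
E = 2k|λ_enc|/r = 2(8.99×10^9)(3.685×10^-6)/(0.207) = 3.20×10^5 N/C.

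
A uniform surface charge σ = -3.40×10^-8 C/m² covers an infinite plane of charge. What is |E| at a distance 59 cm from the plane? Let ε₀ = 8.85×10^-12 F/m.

|E| ≈ 1.92e3 N/C

By planar symmetry E is perpendicular to the sheet and uniform; use a Gaussian pillbox with flat faces of area A on each side of the sheet.
Only the two end caps contribute flux: Φ = 2EA. With Q_enc = σA, Gauss's law gives E = |σ|/(2ε₀).
E = |σ|/(2ε₀) = (3.40e-8)/(2·8.85×10^-12) = 1.92e3 N/C.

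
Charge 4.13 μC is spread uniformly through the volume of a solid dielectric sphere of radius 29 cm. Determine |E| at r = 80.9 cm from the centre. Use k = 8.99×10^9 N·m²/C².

|E| ≈ 5.67×10^4 N/C

By spherical symmetry E is radial; choose a Gaussian sphere of radius r = 80.9 cm (r > R, so the entire charge is enclosed).
Q_enc = 4.13 μC = 4.13×10^-6 C.
Since E is radial and uniform over the Gaussian sphere, Φ = E·4πr² = Q_enc/ε₀.
E = k|Q_enc|/r² = (8.99×10^9)(4.13×10^-6)/(0.809)² = 5.67e4 N/C.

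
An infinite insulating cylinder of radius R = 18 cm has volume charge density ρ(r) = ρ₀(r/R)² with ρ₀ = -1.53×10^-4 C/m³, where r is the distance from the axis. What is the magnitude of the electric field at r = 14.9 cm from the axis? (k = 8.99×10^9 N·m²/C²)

|E| = 4.41e5 V/m

By cylindrical symmetry E is radial; use a coaxial Gaussian cylinder of radius 14.9 cm and length L (r < R).
λ_enc = ∫₀^r ρ(r')·2πr' dr' = (2πρ₀/R²)·r^4/4 = -3.656e-6 C/m.
Gauss's law: E·2πrL = λ_enc L/ε₀.
E = 2k|λ_enc|/r = 2(8.99×10^9)(3.656×10^-6)/(0.149) = 4.41×10^5 N/C.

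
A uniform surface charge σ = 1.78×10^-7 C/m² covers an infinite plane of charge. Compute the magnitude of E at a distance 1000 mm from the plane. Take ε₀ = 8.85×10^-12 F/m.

|E| = 1.01e4 V/m

Choose a cylindrical pillbox piercing the sheet, end faces (area A) parallel to it.
Only the two end caps contribute flux: Φ = 2EA. With Q_enc = σA, Gauss's law gives E = |σ|/(2ε₀).
E = |σ|/(2ε₀) = (1.78×10^-7)/(2·8.85×10^-12) = 1.01×10^4 N/C.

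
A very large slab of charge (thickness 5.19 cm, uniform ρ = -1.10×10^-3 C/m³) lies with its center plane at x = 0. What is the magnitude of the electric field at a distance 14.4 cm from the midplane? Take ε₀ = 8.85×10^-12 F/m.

The point |x| = 14.4 cm lies outside the slab (half-thickness 0.02595 m). A symmetric pillbox spanning the full slab encloses Q_enc = ρ·d·A.
Flux = 2EA ⇒ E = |ρ|d/(2ε₀), independent of distance outside.
E = (1.10e-3)(0.0519)/(2·8.85×10^-12) = 3.23e6 N/C.

3.23×10^6 N/C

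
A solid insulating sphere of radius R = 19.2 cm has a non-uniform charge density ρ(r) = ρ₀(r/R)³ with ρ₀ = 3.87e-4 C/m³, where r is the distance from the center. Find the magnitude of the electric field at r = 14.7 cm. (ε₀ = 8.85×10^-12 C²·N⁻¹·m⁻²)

Take a concentric spherical Gaussian surface of radius r = 14.7 cm (r < R).
Integrate the density: Q_enc = 4π ∫₀^r ρ₀(r'/R)^3 r'² dr' = 4πρ₀ r^6/(6·R³) = 1.155×10^-6 C.
Applying ∮E·dA = Q_enc/ε₀ with Φ = E(4πr²):
E = |Q_enc|/(4πε₀r²) = (1.155×10^-6)/(4π·8.85×10^-12·(0.147)²) = 4.81e5 N/C.

|E| = 4.81×10^5 N/C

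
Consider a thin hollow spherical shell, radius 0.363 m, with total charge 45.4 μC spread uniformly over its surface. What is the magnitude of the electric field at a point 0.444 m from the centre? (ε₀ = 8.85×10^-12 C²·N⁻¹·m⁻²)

Use a concentric Gaussian sphere at r = 0.444 m (r > 0.363 m).
The entire shell is enclosed: Q_enc = 4.54×10^-5 C.
By Gauss's law, ∮E·dA = E·4πr² = Q_enc/ε₀.
E = |Q_enc|/(4πε₀r²) = (4.54×10^-5)/(4π·8.85×10^-12·(0.444)²) = 2.07e6 N/C.

E ≈ 2.07×10^6 N/C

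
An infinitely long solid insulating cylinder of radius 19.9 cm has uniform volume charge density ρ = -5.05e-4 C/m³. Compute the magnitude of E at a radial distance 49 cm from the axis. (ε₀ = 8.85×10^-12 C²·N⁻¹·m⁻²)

|E| = 2.31e6 N/C

By cylindrical symmetry E is radial; use a coaxial Gaussian cylinder of radius 49 cm and length L (r > 19.9 cm, full cross-section enclosed).
λ_enc = ρ·πR² = (-5.05×10^-4)π(0.199)² = -6.283e-5 C/m.
Since E is radial and uniform over the curved surface, Φ = E·2πrL = Q_enc/ε₀ = λ_enc L/ε₀.
E = |λ_enc|/(2πε₀r) = (6.283×10^-5)/(2π·8.85×10^-12·0.49) = 2.31e6 N/C.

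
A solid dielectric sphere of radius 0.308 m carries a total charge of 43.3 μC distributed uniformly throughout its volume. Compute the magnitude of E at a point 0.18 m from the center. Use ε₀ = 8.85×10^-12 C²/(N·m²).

E = 2.40e6 N/C

Symmetry ⇒ E = E(r) r̂. Gaussian sphere of radius r = 0.18 m (r < R).
Only the charge within r is enclosed: Q_enc = Q·(r/R)³ = (43.3 μC)·(0.18 m/0.308 m)³ = 8.643e-6 C.
Gauss's law: E·4πr² = Q_enc/ε₀.
E = |Q_enc|/(4πε₀r²) = (8.643e-6)/(4π·8.85×10^-12·(0.18)²) = 2.40×10^6 N/C.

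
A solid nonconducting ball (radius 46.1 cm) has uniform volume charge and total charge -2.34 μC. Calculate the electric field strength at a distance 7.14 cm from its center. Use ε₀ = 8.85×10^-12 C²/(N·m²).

Use a concentric Gaussian sphere at r = 7.14 cm (r < R).
For a uniform sphere the enclosed fraction is (r/R)³, so Q_enc = (-2.34 μC)(0.0714/0.461)³ = -8.694e-9 C.
Applying ∮E·dA = Q_enc/ε₀ with Φ = E(4πr²):
E = |Q_enc|/(4πε₀r²) = (8.694e-9)/(4π·8.85×10^-12·(0.0714)²) = 1.53×10^4 N/C.

1.53e4 N/C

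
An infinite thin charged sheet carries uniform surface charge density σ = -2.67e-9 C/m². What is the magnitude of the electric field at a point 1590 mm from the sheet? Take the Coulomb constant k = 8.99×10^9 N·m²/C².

Choose a cylindrical pillbox piercing the sheet, end faces (area A) parallel to it.
Only the two end caps contribute flux: Φ = 2EA. With Q_enc = σA, Gauss's law gives E = |σ|/(2ε₀).
E = 2πk|σ| = 2π(8.99×10^9)(2.67×10^-9) = 151 N/C.

|E| ≈ 151 N/C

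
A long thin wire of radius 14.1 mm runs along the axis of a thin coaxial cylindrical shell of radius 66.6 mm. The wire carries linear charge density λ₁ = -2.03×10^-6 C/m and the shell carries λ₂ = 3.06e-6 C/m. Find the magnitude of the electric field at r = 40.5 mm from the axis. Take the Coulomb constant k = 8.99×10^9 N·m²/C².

|E| ≈ 9.01e5 N/C

Choose a coaxial cylinder of radius r = 40.5 mm (arbitrary length L) as the Gaussian surface (between the conductors, 14.1 mm < r < 66.6 mm).
Only the inner wire is enclosed; the outer shell contributes nothing inside itself. λ_enc = λ₁ = -2.03e-6 C/m.
Applying ∮E·dA = Q_enc/ε₀ with the end caps contributing no flux:
E = 2k|λ_enc|/r = 2(8.99×10^9)(2.03e-6)/(0.0405) = 9.01×10^5 N/C.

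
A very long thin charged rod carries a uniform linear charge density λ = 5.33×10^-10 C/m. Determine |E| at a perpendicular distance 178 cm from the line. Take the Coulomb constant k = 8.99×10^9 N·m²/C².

Choose a coaxial cylinder of radius r = 178 cm (arbitrary length L) as the Gaussian surface.
Q_enc = λL, so λ_enc = 5.33×10^-10 C/m.
By Gauss's law (flux through the curved wall only), E·2πrL = λ_enc L/ε₀.
E = 2k|λ_enc|/r = 2(8.99×10^9)(5.33×10^-10)/(1.78) = 5.38 N/C.

E = 5.38 N/C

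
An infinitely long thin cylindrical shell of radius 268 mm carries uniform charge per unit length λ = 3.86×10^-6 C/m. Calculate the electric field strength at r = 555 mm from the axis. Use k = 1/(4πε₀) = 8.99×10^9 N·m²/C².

1.25×10^5 N/C

Choose a coaxial cylinder of radius r = 555 mm (arbitrary length L) as the Gaussian surface (r > 268 mm).
The full line charge is enclosed: λ_enc = 3.86e-6 C/m.
By Gauss's law (flux through the curved wall only), E·2πrL = λ_enc L/ε₀.
E = 2k|λ_enc|/r = 2(8.99×10^9)(3.86e-6)/(0.555) = 1.25e5 N/C.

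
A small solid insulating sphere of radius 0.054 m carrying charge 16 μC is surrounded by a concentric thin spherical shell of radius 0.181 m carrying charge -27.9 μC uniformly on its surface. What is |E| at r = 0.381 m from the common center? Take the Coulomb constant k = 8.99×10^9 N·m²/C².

E ≈ 7.37×10^5 N/C

By spherical symmetry E is radial; choose a Gaussian sphere of radius r = 0.381 m (r > 0.181 m, enclosing both).
Q_enc = (16 μC) + (-27.9 μC) = -1.19×10^-5 C.
Since E is radial and uniform over the Gaussian sphere, Φ = E·4πr² = Q_enc/ε₀.
E = k|Q_enc|/r² = (8.99×10^9)(1.19×10^-5)/(0.381)² = 7.37e5 N/C.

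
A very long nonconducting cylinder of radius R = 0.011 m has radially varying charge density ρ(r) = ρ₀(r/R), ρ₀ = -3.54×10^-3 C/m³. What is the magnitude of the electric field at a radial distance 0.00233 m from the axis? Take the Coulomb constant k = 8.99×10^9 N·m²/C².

E = 6.58×10^4 V/m

Choose a coaxial cylinder of radius r = 0.00233 m (arbitrary length L) as the Gaussian surface (r < R).
Integrating ρ over the cross-section to radius r: λ_enc = (2πρ₀/R) ∫₀^r r'^2 dr' = 2πρ₀ r^3/(3·R) = -8.526×10^-9 C/m.
Applying ∮E·dA = Q_enc/ε₀ with the end caps contributing no flux:
E = 2k|λ_enc|/r = 2(8.99×10^9)(8.526×10^-9)/(0.00233) = 6.58×10^4 N/C.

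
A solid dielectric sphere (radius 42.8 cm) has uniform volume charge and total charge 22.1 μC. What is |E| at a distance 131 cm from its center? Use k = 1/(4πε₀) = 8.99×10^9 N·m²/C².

Symmetry ⇒ E = E(r) r̂. Gaussian sphere of radius r = 131 cm (r > R, so the entire charge is enclosed).
Q_enc = 22.1 μC = 2.21×10^-5 C.
Applying ∮E·dA = Q_enc/ε₀ with Φ = E(4πr²):
E = k|Q_enc|/r² = (8.99×10^9)(2.21e-5)/(1.31)² = 1.16e5 N/C.

|E| ≈ 1.16×10^5 N/C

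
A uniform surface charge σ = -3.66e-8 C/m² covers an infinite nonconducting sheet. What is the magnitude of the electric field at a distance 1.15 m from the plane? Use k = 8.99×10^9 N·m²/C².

|E| ≈ 2.07×10^3 V/m

By planar symmetry E is perpendicular to the sheet and uniform; use a Gaussian pillbox with flat faces of area A on each side of the sheet.
Flux Φ = 2EA and Q_enc = σA, so 2EA = σA/ε₀ ⇒ E = |σ|/(2ε₀), independent of distance.
E = 2πk|σ| = 2π(8.99×10^9)(3.66×10^-8) = 2.07e3 N/C.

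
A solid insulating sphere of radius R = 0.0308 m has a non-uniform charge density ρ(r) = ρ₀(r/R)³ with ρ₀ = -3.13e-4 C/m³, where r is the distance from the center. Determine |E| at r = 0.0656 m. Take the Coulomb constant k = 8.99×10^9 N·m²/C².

|E| ≈ 4.00×10^4 V/m

By spherical symmetry E is radial; choose a Gaussian sphere of radius r = 0.0656 m (r > R, all charge enclosed).
Q_enc = 4π ∫₀^R ρ₀(r'/R)^3 r'² dr' = 4πρ₀R³/6 = -1.915e-8 C.
Applying ∮E·dA = Q_enc/ε₀ with Φ = E(4πr²):
E = k|Q_enc|/r² = (8.99×10^9)(1.915×10^-8)/(0.0656)² = 4.00×10^4 N/C.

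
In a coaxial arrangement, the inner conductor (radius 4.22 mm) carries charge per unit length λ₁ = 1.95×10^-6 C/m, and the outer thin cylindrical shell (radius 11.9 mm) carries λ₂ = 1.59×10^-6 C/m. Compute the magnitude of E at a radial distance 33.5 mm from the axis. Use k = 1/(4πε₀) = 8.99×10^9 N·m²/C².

E ≈ 1.90×10^6 N/C

By cylindrical symmetry E is radial; use a coaxial Gaussian cylinder of radius 33.5 mm and length L (r > 11.9 mm, enclosing both).
λ_enc = λ₁ + λ₂ = (1.95e-6) + (1.59e-6) = 3.54e-6 C/m.
Applying ∮E·dA = Q_enc/ε₀ with the end caps contributing no flux:
E = 2k|λ_enc|/r = 2(8.99×10^9)(3.54×10^-6)/(0.0335) = 1.90×10^6 N/C.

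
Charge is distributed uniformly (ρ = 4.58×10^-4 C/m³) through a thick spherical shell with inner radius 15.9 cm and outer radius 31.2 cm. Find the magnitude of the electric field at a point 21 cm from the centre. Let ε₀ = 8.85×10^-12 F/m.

Take a concentric spherical Gaussian surface of radius r = 21 cm (within the shell material, 15.9 cm < r < 31.2 cm).
Enclosed charge is the volume from a to r: Q_enc = (4π/3)ρ(r³ − a³) = 1.006×10^-5 C.
Gauss's law: E·4πr² = Q_enc/ε₀.
E = |Q_enc|/(4πε₀r²) = (1.006e-5)/(4π·8.85×10^-12·(0.21)²) = 2.05×10^6 N/C.

|E| = 2.05e6 V/m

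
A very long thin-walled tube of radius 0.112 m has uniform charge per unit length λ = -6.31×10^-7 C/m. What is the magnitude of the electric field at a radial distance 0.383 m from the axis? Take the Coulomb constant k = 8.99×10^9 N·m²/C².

E ≈ 2.96×10^4 V/m

Choose a coaxial cylinder of radius r = 0.383 m (arbitrary length L) as the Gaussian surface (r > 0.112 m).
The full line charge is enclosed: λ_enc = -6.31×10^-7 C/m.
Gauss's law: E·2πrL = λ_enc L/ε₀.
E = 2k|λ_enc|/r = 2(8.99×10^9)(6.31e-7)/(0.383) = 2.96×10^4 N/C.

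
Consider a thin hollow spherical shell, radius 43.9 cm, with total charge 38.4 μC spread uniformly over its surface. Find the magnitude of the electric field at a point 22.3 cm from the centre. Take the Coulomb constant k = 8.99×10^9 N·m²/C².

Take a concentric spherical Gaussian surface of radius r = 22.3 cm (inside the shell, r < 43.9 cm).
All the charge is outside the Gaussian surface: Q_enc = 0, hence E = 0 everywhere inside the shell.

E = 0 (no enclosed charge)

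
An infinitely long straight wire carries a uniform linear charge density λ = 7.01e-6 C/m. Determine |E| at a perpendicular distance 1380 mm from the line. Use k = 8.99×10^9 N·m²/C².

By cylindrical symmetry E is radial; use a coaxial Gaussian cylinder of radius 1380 mm and length L.
Q_enc = λL, so λ_enc = 7.01×10^-6 C/m.
Since E is radial and uniform over the curved surface, Φ = E·2πrL = Q_enc/ε₀ = λ_enc L/ε₀.
E = 2k|λ_enc|/r = 2(8.99×10^9)(7.01×10^-6)/(1.38) = 9.13×10^4 N/C.

E = 9.13e4 V/m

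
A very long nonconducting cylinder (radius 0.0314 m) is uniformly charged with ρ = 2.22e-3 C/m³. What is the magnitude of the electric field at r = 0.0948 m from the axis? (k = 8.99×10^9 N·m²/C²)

1.30×10^6 N/C

Take a coaxial cylindrical Gaussian surface of radius r = 0.0948 m and length L (r > 0.0314 m, full cross-section enclosed).
λ_enc = ρ·πR² = (2.22×10^-3)π(0.0314)² = 6.876×10^-6 C/m.
Applying ∮E·dA = Q_enc/ε₀ with the end caps contributing no flux:
E = 2k|λ_enc|/r = 2(8.99×10^9)(6.876×10^-6)/(0.0948) = 1.30e6 N/C.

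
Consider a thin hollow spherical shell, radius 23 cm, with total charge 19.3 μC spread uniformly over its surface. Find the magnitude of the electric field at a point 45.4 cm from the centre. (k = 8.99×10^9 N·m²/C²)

Symmetry ⇒ E = E(r) r̂. Gaussian sphere of radius r = 45.4 cm (r > 23 cm).
The entire shell is enclosed: Q_enc = 1.93e-5 C.
Since E is radial and uniform over the Gaussian sphere, Φ = E·4πr² = Q_enc/ε₀.
E = k|Q_enc|/r² = (8.99×10^9)(1.93×10^-5)/(0.454)² = 8.42×10^5 N/C.

E ≈ 8.42×10^5 N/C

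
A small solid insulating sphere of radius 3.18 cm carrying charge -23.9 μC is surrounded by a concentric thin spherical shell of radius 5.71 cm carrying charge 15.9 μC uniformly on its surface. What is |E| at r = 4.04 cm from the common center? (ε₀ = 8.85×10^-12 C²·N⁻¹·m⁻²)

E ≈ 1.32e8 N/C

Take a concentric spherical Gaussian surface of radius r = 4.04 cm (between the bodies, 3.18 cm < r < 5.71 cm).
Only the inner charge is enclosed; the outer shell contributes nothing inside itself. Q_enc = -23.9 μC = -2.39×10^-5 C.
Since E is radial and uniform over the Gaussian sphere, Φ = E·4πr² = Q_enc/ε₀.
E = |Q_enc|/(4πε₀r²) = (2.39×10^-5)/(4π·8.85×10^-12·(0.0404)²) = 1.32×10^8 N/C.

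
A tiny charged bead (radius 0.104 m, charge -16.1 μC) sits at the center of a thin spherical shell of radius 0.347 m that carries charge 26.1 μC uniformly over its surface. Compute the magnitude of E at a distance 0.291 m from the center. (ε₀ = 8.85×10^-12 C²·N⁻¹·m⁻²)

Use a concentric Gaussian sphere at r = 0.291 m (between the bodies, 0.104 m < r < 0.347 m).
The shell at 0.347 m lies outside the Gaussian surface, so Q_enc = -16.1 μC = -1.61×10^-5 C.
Since E is radial and uniform over the Gaussian sphere, Φ = E·4πr² = Q_enc/ε₀.
E = |Q_enc|/(4πε₀r²) = (1.61×10^-5)/(4π·8.85×10^-12·(0.291)²) = 1.71×10^6 N/C.

|E| ≈ 1.71e6 N/C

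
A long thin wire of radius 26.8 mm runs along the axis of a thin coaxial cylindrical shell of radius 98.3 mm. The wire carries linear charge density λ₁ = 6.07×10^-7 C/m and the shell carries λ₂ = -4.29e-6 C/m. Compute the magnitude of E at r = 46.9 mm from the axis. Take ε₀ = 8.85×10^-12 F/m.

|E| ≈ 2.33×10^5 V/m

By cylindrical symmetry E is radial; use a coaxial Gaussian cylinder of radius 46.9 mm and length L (between the conductors, 26.8 mm < r < 98.3 mm).
Only the inner wire is enclosed; the outer shell contributes nothing inside itself. λ_enc = λ₁ = 6.07×10^-7 C/m.
Gauss's law: E·2πrL = λ_enc L/ε₀.
E = |λ_enc|/(2πε₀r) = (6.07×10^-7)/(2π·8.85×10^-12·0.0469) = 2.33×10^5 N/C.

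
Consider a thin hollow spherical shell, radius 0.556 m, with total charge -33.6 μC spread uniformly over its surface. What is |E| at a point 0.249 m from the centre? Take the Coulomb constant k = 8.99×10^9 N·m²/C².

E = 0 (no enclosed charge)

Use a concentric Gaussian sphere at r = 0.249 m (inside the shell, r < 0.556 m).
No charge lies within this surface, so Q_enc = 0 and Gauss's law gives E·4πr² = 0 ⇒ E = 0.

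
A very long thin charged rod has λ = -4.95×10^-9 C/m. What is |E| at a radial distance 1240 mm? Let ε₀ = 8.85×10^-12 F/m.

Take a coaxial cylindrical Gaussian surface of radius r = 1240 mm and length L.
Q_enc = λL, so λ_enc = -4.95×10^-9 C/m.
Since E is radial and uniform over the curved surface, Φ = E·2πrL = Q_enc/ε₀ = λ_enc L/ε₀.
E = |λ_enc|/(2πε₀r) = (4.95×10^-9)/(2π·8.85×10^-12·1.24) = 71.8 N/C.

E ≈ 71.8 N/C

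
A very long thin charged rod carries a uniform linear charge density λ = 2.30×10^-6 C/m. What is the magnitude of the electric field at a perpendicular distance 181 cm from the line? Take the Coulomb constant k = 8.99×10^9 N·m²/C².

E ≈ 2.28e4 N/C

Choose a coaxial cylinder of radius r = 181 cm (arbitrary length L) as the Gaussian surface.
Q_enc = λL, so λ_enc = 2.30e-6 C/m.
Since E is radial and uniform over the curved surface, Φ = E·2πrL = Q_enc/ε₀ = λ_enc L/ε₀.
E = 2k|λ_enc|/r = 2(8.99×10^9)(2.30e-6)/(1.81) = 2.28e4 N/C.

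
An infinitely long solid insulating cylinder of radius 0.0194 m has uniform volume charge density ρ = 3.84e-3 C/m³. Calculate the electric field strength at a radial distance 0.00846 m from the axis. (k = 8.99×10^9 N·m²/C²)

|E| ≈ 1.84e6 V/m

Take a coaxial cylindrical Gaussian surface of radius r = 0.00846 m and length L (r < R).
Enclosed charge per unit length: λ_enc = ρ·πr² = (3.84×10^-3)π(0.00846)² = 8.634×10^-7 C/m.
Applying ∮E·dA = Q_enc/ε₀ with the end caps contributing no flux:
E = 2k|λ_enc|/r = 2(8.99×10^9)(8.634e-7)/(0.00846) = 1.84×10^6 N/C.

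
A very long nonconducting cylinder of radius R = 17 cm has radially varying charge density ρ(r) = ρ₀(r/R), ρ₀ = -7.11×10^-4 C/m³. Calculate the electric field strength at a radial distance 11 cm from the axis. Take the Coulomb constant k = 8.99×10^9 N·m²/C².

By cylindrical symmetry E is radial; use a coaxial Gaussian cylinder of radius 11 cm and length L (r < R).
Integrating ρ over the cross-section to radius r: λ_enc = (2πρ₀/R) ∫₀^r r'^2 dr' = 2πρ₀ r^3/(3·R) = -1.166e-5 C/m.
By Gauss's law (flux through the curved wall only), E·2πrL = λ_enc L/ε₀.
E = 2k|λ_enc|/r = 2(8.99×10^9)(1.166×10^-5)/(0.11) = 1.91×10^6 N/C.

|E| ≈ 1.91×10^6 V/m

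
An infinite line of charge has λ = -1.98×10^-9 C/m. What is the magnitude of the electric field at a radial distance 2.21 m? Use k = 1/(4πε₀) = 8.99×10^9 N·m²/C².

|E| ≈ 16.1 N/C

Coaxial Gaussian cylinder, radius r = 2.21 m, length L.
Q_enc = λL, so λ_enc = -1.98e-9 C/m.
Since E is radial and uniform over the curved surface, Φ = E·2πrL = Q_enc/ε₀ = λ_enc L/ε₀.
E = 2k|λ_enc|/r = 2(8.99×10^9)(1.98e-9)/(2.21) = 16.1 N/C.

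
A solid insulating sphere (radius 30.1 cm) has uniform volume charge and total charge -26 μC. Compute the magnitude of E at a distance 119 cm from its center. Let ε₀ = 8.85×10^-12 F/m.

E ≈ 1.65×10^5 N/C

By spherical symmetry E is radial; choose a Gaussian sphere of radius r = 119 cm (r > R, so the entire charge is enclosed).
Q_enc = -26 μC = -2.60e-5 C.
Gauss's law: E·4πr² = Q_enc/ε₀.
E = |Q_enc|/(4πε₀r²) = (2.60×10^-5)/(4π·8.85×10^-12·(1.19)²) = 1.65×10^5 N/C.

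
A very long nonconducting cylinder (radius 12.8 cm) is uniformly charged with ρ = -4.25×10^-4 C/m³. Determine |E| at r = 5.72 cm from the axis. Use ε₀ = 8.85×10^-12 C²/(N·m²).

By cylindrical symmetry E is radial; use a coaxial Gaussian cylinder of radius 5.72 cm and length L (r < R).
Enclosed charge per unit length: λ_enc = ρ·πr² = (-4.25×10^-4)π(0.0572)² = -4.368×10^-6 C/m.
By Gauss's law (flux through the curved wall only), E·2πrL = λ_enc L/ε₀.
E = |λ_enc|/(2πε₀r) = (4.368e-6)/(2π·8.85×10^-12·0.0572) = 1.37e6 N/C.

1.37e6 N/C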